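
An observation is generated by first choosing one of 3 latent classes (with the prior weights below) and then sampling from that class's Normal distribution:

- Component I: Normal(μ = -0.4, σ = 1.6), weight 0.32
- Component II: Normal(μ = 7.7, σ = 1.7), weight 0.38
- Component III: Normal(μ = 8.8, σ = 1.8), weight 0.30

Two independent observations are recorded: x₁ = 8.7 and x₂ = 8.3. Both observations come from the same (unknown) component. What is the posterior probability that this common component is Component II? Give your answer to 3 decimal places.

0.539

The responsibility of component k is w_k f_k(x) divided by Σ_j w_j f_j(x).
Since both observations come from the same component, the likelihood for component k is f_k(x₁)·f_k(x₂).
  L_I = [2.35823e-08] × [9.47385e-08] = 2.23415e-15
  L_II = [0.197389] × [0.220502] = 0.0435247
  L_III = [0.221293] × [0.213247] = 0.04719
Prior × likelihood for each component:
  w_I·L_I = 0.32 × 2.23415e-15 = 7.14928e-16
  w_II·L_II = 0.38 × 0.0435247 = 0.0165394
  w_III·L_III = 0.30 × 0.04719 = 0.014157
Marginal: 7.14928e-16 + 0.0165394 + 0.014157 = 0.0306964
So the posterior for Component II is 0.0165394 / 0.0306964 ≈ 0.539.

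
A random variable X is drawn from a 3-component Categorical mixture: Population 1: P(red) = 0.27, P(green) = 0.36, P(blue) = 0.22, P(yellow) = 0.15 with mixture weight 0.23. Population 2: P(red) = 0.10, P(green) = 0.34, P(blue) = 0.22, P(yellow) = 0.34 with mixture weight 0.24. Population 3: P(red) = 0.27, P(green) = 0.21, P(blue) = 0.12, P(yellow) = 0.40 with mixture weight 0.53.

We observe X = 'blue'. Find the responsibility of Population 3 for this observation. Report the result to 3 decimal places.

By Bayes' theorem, P(k | x) = P(Z=k) f_k(x) / Σ_j P(Z=j) f_j(x).
Categorical probabilities:
  f_1 = P(blue | comp) = 0.22
  f_2 = P(blue | comp) = 0.22
  f_3 = P(blue | comp) = 0.12
Weight by the priors:
  P(Z=1)·f_1 = 0.23 × 0.22 = 0.0506
  P(Z=2)·f_2 = 0.24 × 0.22 = 0.0528
  P(Z=3)·f_3 = 0.53 × 0.12 = 0.0636
Denominator: 0.0506 + 0.0528 + 0.0636 = 0.167
So the posterior for Population 3 is 0.0636 / 0.167 ≈ 0.381.

0.381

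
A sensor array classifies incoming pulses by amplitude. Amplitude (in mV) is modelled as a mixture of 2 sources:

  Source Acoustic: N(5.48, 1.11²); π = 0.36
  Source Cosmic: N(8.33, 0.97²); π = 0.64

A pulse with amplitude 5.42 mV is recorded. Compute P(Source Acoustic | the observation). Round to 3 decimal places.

Posterior ∝ prior × likelihood, so P(k | x) ∝ π_k f_k(x); normalise over all components.
Component likelihoods at x = 5.42 mV:
  p_Acoustic = (1/(1.11·√(2π)))·exp(−(5.42−5.48)²/(2·1.11²)) = 0.359407·exp(-0.00146) = 0.358883
  p_Cosmic = (1/(0.97·√(2π)))·exp(−(5.42−8.33)²/(2·0.97²)) = 0.411281·exp(-4.50000) = 0.00456892
Unnormalised posteriors:
  π_Acoustic·p_Acoustic = 0.36 × 0.358883 = 0.129198
  π_Cosmic·p_Cosmic = 0.64 × 0.00456892 = 0.00292411
Marginal: 0.129198 + 0.00292411 = 0.132122
P(Source Acoustic | x) ≈ 0.978

0.978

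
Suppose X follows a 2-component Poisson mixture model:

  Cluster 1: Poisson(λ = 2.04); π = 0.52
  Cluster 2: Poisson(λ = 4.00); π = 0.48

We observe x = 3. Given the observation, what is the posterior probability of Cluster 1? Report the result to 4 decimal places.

0.5050

P(component k | x) = w_k·f_k(x) / marginal(x), where marginal(x) = Σ_j w_j·f_j(x).
Component likelihoods at x = 3:
  L_1 = e^(−2.04)·2.04^3/3! = 0.183983
  L_2 = e^(−4.00)·4.00^3/3! = 0.195367
Weight by the priors:
  w_1·L_1 = 0.52 × 0.183983 = 0.0956713
  w_2·L_2 = 0.48 × 0.195367 = 0.0937761
Marginal: 0.0956713 + 0.0937761 = 0.189447
P(Cluster 1 | 3) = 0.0956713 / 0.189447 ≈ 0.5050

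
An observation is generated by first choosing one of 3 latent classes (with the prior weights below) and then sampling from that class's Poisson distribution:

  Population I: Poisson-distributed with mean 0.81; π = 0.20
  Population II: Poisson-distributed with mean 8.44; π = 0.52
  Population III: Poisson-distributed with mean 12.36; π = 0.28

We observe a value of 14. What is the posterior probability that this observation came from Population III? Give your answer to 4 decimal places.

0.6903

By Bayes' theorem, P(k | x) = w_k f_k(x) / Σ_j w_j f_j(x).
Component likelihoods at x = 14:
  p_I = e^(−0.81)·0.81^14/14! = 2.67057e-13
  p_II = e^(−8.44)·8.44^14/14! = 0.0230643
  p_III = e^(−12.36)·12.36^14/14! = 0.0954928
Weight by the priors:
  w_I·p_I = 0.20 × 2.67057e-13 = 5.34113e-14
  w_II·p_II = 0.52 × 0.0230643 = 0.0119934
  w_III·p_III = 0.28 × 0.0954928 = 0.026738
Evidence: 5.34113e-14 + 0.0119934 + 0.026738 = 0.0387314
P(Population III | data) = 0.026738 / 0.0387314 ≈ 0.6903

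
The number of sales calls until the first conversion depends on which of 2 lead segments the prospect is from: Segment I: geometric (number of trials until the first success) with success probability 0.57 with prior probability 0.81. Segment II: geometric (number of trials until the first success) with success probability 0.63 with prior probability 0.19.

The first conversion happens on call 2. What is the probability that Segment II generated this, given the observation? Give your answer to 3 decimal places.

Posterior ∝ prior × likelihood, so P(k | x) ∝ P(Z=k) f_k(x); normalise over all components.
Evaluate each component's likelihood at the observed value:
  L_I = 0.2451
  L_II = 0.2331
Multiply by the mixture weights:
  P(Z=I)·L_I = 0.81 × 0.2451 = 0.198531
  P(Z=II)·L_II = 0.19 × 0.2331 = 0.044289
Evidence: 0.198531 + 0.044289 = 0.24282
So the posterior for Segment II is 0.044289 / 0.24282 ≈ 0.182.

0.182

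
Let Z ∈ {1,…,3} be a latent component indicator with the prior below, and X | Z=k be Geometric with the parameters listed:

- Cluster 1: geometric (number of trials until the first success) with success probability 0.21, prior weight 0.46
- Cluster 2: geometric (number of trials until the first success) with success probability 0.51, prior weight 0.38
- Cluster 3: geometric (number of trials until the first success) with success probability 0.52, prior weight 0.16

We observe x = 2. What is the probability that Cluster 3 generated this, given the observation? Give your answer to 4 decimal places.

0.1891

Apply Bayes' rule: the posterior for each component is proportional to its prior times its likelihood at x.
Geometric probabilities:
  p_1 = 0.21·(1−0.21)^1 = 0.21·0.79 = 0.1659
  p_2 = 0.51·(1−0.51)^1 = 0.51·0.49 = 0.2499
  p_3 = 0.52·(1−0.52)^1 = 0.52·0.48 = 0.2496
Unnormalised posteriors:
  π_1·p_1 = 0.46 × 0.1659 = 0.076314
  π_2·p_2 = 0.38 × 0.2499 = 0.094962
  π_3·p_3 = 0.16 × 0.2496 = 0.039936
Sum: 0.076314 + 0.094962 + 0.039936 = 0.211212
Responsibility of Cluster 3: 0.039936 / 0.211212 ≈ 0.1891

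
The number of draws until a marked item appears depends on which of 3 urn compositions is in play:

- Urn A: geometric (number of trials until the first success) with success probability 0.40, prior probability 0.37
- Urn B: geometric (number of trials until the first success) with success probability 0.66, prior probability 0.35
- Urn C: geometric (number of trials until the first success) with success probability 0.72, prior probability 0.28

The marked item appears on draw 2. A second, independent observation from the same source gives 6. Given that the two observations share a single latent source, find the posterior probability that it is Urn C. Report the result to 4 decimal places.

0.0228

P(component k | x) = w_k·f_k(x) / marginal(x), where marginal(x) = Σ_j w_j·f_j(x).
Since both observations come from the same component, the likelihood for component k is f_k(x₁)·f_k(x₂).
  f_A = [0.24] × [0.031104] = 0.00746496
  f_B = [0.2244] × [0.00299874] = 0.000672917
  f_C = [0.2016] × [0.00123915] = 0.000249812
Multiply by the mixture weights:
  w_A·f_A = 0.37 × 0.00746496 = 0.00276204
  w_B·f_B = 0.35 × 0.000672917 = 0.000235521
  w_C·f_C = 0.28 × 0.000249812 = 6.99473e-05
Denominator: 0.00276204 + 0.000235521 + 6.99473e-05 = 0.0030675
P(Urn C | x₁,x₂) ≈ 0.0228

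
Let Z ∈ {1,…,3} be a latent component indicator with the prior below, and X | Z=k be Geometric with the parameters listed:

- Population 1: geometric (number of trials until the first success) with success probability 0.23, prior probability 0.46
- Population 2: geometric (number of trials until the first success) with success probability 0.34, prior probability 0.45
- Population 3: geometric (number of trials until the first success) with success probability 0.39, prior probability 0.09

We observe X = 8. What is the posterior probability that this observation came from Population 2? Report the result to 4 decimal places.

0.3158

P(component k | x) = w_k·f_k(x) / marginal(x), where marginal(x) = Σ_j w_j·f_j(x).
Geometric probabilities:
  f_1 = 0.0369116
  f_2 = 0.0185475
  f_3 = 0.0122567
Weight by the priors:
  w_1·f_1 = 0.46 × 0.0369116 = 0.0169793
  w_2·f_2 = 0.45 × 0.0185475 = 0.0083464
  w_3·f_3 = 0.09 × 0.0122567 = 0.0011031
Marginal: 0.0169793 + 0.0083464 + 0.0011031 = 0.0264288
Responsibility of Population 2: 0.0083464 / 0.0264288 ≈ 0.3158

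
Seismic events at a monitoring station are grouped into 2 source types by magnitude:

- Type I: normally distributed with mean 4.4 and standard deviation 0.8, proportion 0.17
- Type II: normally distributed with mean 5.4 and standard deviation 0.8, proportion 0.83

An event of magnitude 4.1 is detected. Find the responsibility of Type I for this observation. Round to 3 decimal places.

Posterior ∝ prior × likelihood, so P(k | x) ∝ w_k f_k(x); normalise over all components.
Component likelihoods at x = 4.1:
  L_I = (1/(0.8·√(2π)))·exp(−(4.1−4.4)²/(2·0.8²)) = 0.498678·exp(-0.07031) = 0.464819
  L_II = (1/(0.8·√(2π)))·exp(−(4.1−5.4)²/(2·0.8²)) = 0.498678·exp(-1.32031) = 0.133173
Weight by the priors:
  w_I·L_I = 0.17 × 0.464819 = 0.0790192
  w_II·L_II = 0.83 × 0.133173 = 0.110533
Normaliser: 0.0790192 + 0.110533 = 0.189553
Responsibility of Type I: 0.0790192 / 0.189553 ≈ 0.417

0.417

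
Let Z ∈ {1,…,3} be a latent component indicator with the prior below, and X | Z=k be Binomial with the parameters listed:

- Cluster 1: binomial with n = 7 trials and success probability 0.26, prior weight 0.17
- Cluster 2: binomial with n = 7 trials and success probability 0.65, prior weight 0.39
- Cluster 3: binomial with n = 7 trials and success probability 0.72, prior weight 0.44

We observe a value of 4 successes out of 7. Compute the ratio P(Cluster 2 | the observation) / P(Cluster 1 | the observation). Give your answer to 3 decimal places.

9.482

The posterior odds equal the prior odds times the likelihood ratio: (π_i/π_j)·(f_i(x)/f_j(x)).
Component likelihoods at x = 4 successes out of 7:
  p_1 = C(7,4)·0.26^4·0.74^3 = 35·0.00456976·0.405224 = 0.0648122
  p_2 = C(7,4)·0.65^4·0.35^3 = 35·0.178506·0.042875 = 0.267871
  p_3 = C(7,4)·0.72^4·0.28^3 = 35·0.268739·0.021952 = 0.206477
0.10447 / 0.0110181 ≈ 9.482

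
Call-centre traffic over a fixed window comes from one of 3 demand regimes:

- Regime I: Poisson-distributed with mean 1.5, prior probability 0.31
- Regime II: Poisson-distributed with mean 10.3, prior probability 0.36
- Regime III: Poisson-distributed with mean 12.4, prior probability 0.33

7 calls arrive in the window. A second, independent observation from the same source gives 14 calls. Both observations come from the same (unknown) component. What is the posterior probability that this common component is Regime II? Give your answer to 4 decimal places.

0.5964

P(component k | x) = P(Z=k)·f_k(x) / marginal(x), where marginal(x) = Σ_j P(Z=j)·f_j(x).
Since both observations come from the same component, the likelihood for component k is f_k(x₁)·f_k(x₂).
  p_I = [e^(−1.5)·1.5^7/7! = 0.000756426] × [7.47184e-10] = 5.6519e-13
  p_II = [e^(−10.3)·10.3^7/7! = 0.0820724] × [0.0583552] = 0.00478935
  p_III = [e^(−12.4)·12.4^7/7! = 0.0368358] × [0.0959939] = 0.00353601
Multiply by the mixture weights:
  P(Z=I)·p_I = 0.31 × 5.6519e-13 = 1.75209e-13
  P(Z=II)·p_II = 0.36 × 0.00478935 = 0.00172417
  P(Z=III)·p_III = 0.33 × 0.00353601 = 0.00116688
Evidence: 1.75209e-13 + 0.00172417 + 0.00116688 = 0.00289105
P(Regime II | x₁,x₂) = 0.00172417 / 0.00289105 ≈ 0.5964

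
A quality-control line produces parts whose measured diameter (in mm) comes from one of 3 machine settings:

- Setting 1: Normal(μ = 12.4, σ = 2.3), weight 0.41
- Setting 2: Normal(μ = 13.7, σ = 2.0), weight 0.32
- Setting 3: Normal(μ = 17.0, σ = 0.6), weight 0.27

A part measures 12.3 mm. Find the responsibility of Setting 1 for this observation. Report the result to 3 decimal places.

0.587

By Bayes' theorem, P(k | x) = π_k f_k(x) / Σ_j π_j f_j(x).
Component likelihoods at x = 12.3 mm:
  p_1 = 0.173289
  p_2 = 0.156127
  p_3 = 3.15038e-14
Prior × likelihood for each component:
  π_1·p_1 = 0.41 × 0.173289 = 0.0710486
  π_2·p_2 = 0.32 × 0.156127 = 0.0499606
  π_3·p_3 = 0.27 × 3.15038e-14 = 8.50602e-15
Evidence: 0.0710486 + 0.0499606 + 8.50602e-15 = 0.121009
P(Setting 1 | x) = 0.0710486 / 0.121009 ≈ 0.587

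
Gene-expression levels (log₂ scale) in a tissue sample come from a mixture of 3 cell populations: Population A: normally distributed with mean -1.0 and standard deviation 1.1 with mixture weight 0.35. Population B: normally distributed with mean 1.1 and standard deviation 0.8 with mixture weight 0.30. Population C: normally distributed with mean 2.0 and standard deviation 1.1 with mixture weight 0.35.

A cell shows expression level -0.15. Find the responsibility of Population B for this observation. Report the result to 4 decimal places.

By Bayes' theorem, P(k | x) = π_k f_k(x) / Σ_j π_j f_j(x).
Normal densities:
  p_A = 0.269065
  p_B = 0.147121
  p_C = 0.0536984
Unnormalised posteriors:
  π_A·p_A = 0.35 × 0.269065 = 0.0941727
  π_B·p_B = 0.30 × 0.147121 = 0.0441364
  π_C·p_C = 0.35 × 0.0536984 = 0.0187944
Marginal: 0.0941727 + 0.0441364 + 0.0187944 = 0.157104
P(Population B | the observation) ≈ 0.2809

0.2809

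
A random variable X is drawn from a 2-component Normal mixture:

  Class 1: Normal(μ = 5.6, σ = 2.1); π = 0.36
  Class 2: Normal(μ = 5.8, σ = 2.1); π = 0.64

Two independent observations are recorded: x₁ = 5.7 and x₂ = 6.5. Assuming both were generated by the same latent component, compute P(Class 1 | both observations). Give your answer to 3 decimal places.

0.352

Apply Bayes' rule: the posterior for each component is proportional to its prior times its likelihood at x.
Since both observations come from the same component, the likelihood for component k is f_k(x₁)·f_k(x₂).
  p_1 = [(1/(2.1·√(2π)))·exp(−(5.7−5.6)²/(2·2.1²)) = 0.189973·exp(-0.00113) = 0.189757] × [0.173303] = 0.0328855
  p_2 = [(1/(2.1·√(2π)))·exp(−(5.7−5.8)²/(2·2.1²)) = 0.189973·exp(-0.00113) = 0.189757] × [0.179706] = 0.0341006
Multiply by the mixture weights:
  w_1·p_1 = 0.36 × 0.0328855 = 0.0118388
  w_2·p_2 = 0.64 × 0.0341006 = 0.0218244
Normaliser: 0.0118388 + 0.0218244 = 0.0336632
P(Class 1 | x₁, x₂) ≈ 0.352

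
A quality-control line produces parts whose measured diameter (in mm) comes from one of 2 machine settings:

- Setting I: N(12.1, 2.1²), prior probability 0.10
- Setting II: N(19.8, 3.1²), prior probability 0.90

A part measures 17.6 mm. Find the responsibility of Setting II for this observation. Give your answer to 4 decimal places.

0.9932

P(component k | x) = π_k·f_k(x) / marginal(x), where marginal(x) = Σ_j π_j·f_j(x).
Component likelihoods at x = 17.6 mm:
  f_I = (1/(2.1·√(2π)))·exp(−(17.6−12.1)²/(2·2.1²)) = 0.189973·exp(-3.42971) = 0.00615444
  f_II = (1/(3.1·√(2π)))·exp(−(17.6−19.8)²/(2·3.1²)) = 0.128691·exp(-0.25182) = 0.100042
Weight by the priors:
  π_I·f_I = 0.10 × 0.00615444 = 0.000615444
  π_II·f_II = 0.90 × 0.100042 = 0.0900381
Marginal: 0.000615444 + 0.0900381 = 0.0906536
P(Setting II | 17.6 mm) = 0.0900381 / 0.0906536 ≈ 0.9932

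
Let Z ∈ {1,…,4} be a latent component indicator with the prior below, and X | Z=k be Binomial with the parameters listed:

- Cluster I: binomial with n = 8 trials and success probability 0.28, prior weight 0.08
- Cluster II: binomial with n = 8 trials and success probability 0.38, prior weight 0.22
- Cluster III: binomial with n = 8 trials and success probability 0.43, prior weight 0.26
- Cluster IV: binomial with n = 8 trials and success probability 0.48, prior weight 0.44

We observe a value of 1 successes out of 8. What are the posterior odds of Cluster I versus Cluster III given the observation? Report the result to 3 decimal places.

Since P(k|x) ∝ w_k f_k(x), the posterior odds are w_i f_i(x) / (w_j f_j(x)).
Binomial probabilities:
  p_I = C(8,1)·0.28^1·0.72^7 = 8·0.28·0.100306 = 0.224686
  p_II = C(8,1)·0.38^1·0.62^7 = 8·0.38·0.0352161 = 0.107057
  p_III = C(8,1)·0.43^1·0.57^7 = 8·0.43·0.019549 = 0.0672485
  p_IV = C(8,1)·0.48^1·0.52^7 = 8·0.48·0.0102807 = 0.039478
Odds = (0.08/0.26) × (0.224686/0.0672485) = 0.307692 × 3.34113 ≈ 1.028

1.028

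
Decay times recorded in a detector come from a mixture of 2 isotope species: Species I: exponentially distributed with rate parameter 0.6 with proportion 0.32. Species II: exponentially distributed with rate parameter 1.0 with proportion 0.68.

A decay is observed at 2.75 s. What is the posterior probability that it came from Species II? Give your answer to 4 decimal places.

The responsibility of component k is w_k f_k(x) divided by Σ_j w_j f_j(x).
Exponential densities:
  L_I = 0.6·e^(−0.6·2.75) = 0.6·e^(−1.6500) = 0.11523
  L_II = 1.0·e^(−1.0·2.75) = 1.0·e^(−2.7500) = 0.0639279
Multiply by the mixture weights:
  w_I·L_I = 0.32 × 0.11523 = 0.0368736
  w_II·L_II = 0.68 × 0.0639279 = 0.0434709
Evidence: 0.0368736 + 0.0434709 = 0.0803445
Responsibility of Species II: 0.0434709 / 0.0803445 ≈ 0.5411

0.5411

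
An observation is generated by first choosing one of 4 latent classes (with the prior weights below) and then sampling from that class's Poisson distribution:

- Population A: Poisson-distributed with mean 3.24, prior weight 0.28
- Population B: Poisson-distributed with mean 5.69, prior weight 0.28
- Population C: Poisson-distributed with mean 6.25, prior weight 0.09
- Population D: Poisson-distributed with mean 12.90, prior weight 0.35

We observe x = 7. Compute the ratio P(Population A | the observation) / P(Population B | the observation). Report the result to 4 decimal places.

Posterior odds = (P(Z=i) f_i(x)) / (P(Z=j) f_j(x)); the normalising sum cancels.
Component likelihoods at x = 7:
  L_A = 0.0291253
  L_B = 0.129485
  L_C = 0.142689
  L_D = 0.0294645
0.00815508 / 0.0362558 ≈ 0.2249

0.2249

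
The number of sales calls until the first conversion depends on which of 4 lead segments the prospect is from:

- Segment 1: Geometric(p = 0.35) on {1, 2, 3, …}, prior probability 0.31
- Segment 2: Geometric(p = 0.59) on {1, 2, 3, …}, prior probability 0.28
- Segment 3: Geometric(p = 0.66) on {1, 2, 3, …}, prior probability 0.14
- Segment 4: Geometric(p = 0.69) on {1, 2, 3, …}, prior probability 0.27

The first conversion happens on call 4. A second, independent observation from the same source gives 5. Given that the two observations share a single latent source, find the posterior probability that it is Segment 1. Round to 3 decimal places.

0.879

By Bayes' theorem, P(k | x) = w_k f_k(x) / Σ_j w_j f_j(x).
Since both observations come from the same component, the likelihood for component k is f_k(x₁)·f_k(x₂).
  p_1 = [0.0961188] × [0.0624772] = 0.00600523
  p_2 = [0.0406634] × [0.016672] = 0.00067794
  p_3 = [0.0259406] × [0.00881982] = 0.000228792
  p_4 = [0.0205558] × [0.00637229] = 0.000130988
Unnormalised posteriors:
  w_1·p_1 = 0.31 × 0.00600523 = 0.00186162
  w_2·p_2 = 0.28 × 0.00067794 = 0.000189823
  w_3·p_3 = 0.14 × 0.000228792 = 3.20308e-05
  w_4·p_4 = 0.27 × 0.000130988 = 3.53666e-05
Denominator: 0.00186162 + 0.000189823 + 3.20308e-05 + 3.53666e-05 = 0.00211884
So the posterior for Segment 1 is 0.00186162 / 0.00211884 ≈ 0.879.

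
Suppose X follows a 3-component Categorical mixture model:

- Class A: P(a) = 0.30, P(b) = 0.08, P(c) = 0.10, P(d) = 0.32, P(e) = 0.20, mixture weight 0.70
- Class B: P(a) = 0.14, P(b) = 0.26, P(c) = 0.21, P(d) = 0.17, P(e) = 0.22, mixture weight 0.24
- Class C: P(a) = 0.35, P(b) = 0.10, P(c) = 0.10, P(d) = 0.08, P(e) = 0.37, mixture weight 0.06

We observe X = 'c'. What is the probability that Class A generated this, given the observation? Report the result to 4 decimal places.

Posterior ∝ prior × likelihood, so P(k | x) ∝ w_k f_k(x); normalise over all components.
Categorical probabilities:
  L_A = 0.1
  L_B = 0.21
  L_C = 0.1
Multiply by the mixture weights:
  w_A·L_A = 0.70 × 0.1 = 0.07
  w_B·L_B = 0.24 × 0.21 = 0.0504
  w_C·L_C = 0.06 × 0.1 = 0.006
Normaliser: 0.07 + 0.0504 + 0.006 = 0.1264
P(Class A | the observation) = 0.07 / 0.1264 ≈ 0.5538

0.5538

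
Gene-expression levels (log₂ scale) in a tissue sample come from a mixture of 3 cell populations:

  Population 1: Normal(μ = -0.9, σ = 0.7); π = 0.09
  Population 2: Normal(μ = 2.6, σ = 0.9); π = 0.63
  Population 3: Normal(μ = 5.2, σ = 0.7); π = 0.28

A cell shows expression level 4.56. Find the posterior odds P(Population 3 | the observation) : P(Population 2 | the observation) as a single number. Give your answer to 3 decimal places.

4.030

Since P(k|x) ∝ P(Z=k) f_k(x), the posterior odds are P(Z=i) f_i(x) / (P(Z=j) f_j(x)).
Normal densities:
  p_1 = 3.50408e-14
  p_2 = 0.0413809
  p_3 = 0.375227
Posterior odds = (P(Z=3)·p_3) / (P(Z=2)·p_2) = (0.28·0.375227) / (0.63·0.0413809) = 0.105064 / 0.02607 ≈ 4.030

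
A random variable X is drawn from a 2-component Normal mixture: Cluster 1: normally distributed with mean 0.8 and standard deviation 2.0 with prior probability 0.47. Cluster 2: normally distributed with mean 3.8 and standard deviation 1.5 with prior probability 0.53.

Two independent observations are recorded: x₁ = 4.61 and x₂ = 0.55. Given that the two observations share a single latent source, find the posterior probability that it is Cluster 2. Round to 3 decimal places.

0.506

Apply Bayes' rule: the posterior for each component is proportional to its prior times its likelihood at x.
Since both observations come from the same component, the likelihood for component k is f_k(x₁)·f_k(x₂).
  L_1 = [0.0324973] × [0.197919] = 0.00643183
  L_2 = [0.229879] × [0.0254351] = 0.00584698
Multiply by the mixture weights:
  π_1·L_1 = 0.47 × 0.00643183 = 0.00302296
  π_2·L_2 = 0.53 × 0.00584698 = 0.0030989
Sum: 0.00302296 + 0.0030989 = 0.00612186
So the posterior for Cluster 2 is 0.0030989 / 0.00612186 ≈ 0.506.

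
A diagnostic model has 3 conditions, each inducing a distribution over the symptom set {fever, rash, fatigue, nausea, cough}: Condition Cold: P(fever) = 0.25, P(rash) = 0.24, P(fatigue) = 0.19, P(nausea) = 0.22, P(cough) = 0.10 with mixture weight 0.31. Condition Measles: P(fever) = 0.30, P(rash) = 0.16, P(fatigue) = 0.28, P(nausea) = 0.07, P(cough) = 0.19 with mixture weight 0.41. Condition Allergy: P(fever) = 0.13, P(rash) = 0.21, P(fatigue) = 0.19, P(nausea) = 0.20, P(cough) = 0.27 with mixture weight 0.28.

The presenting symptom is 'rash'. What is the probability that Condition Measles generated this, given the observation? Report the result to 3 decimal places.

0.330

P(component k | x) = π_k·f_k(x) / marginal(x), where marginal(x) = Σ_j π_j·f_j(x).
Evaluate each component's likelihood at the observed value:
  p_Cold = 0.24
  p_Measles = 0.16
  p_Allergy = 0.21
Multiply by the mixture weights:
  π_Cold·p_Cold = 0.31 × 0.24 = 0.0744
  π_Measles·p_Measles = 0.41 × 0.16 = 0.0656
  π_Allergy·p_Allergy = 0.28 × 0.21 = 0.0588
Marginal: 0.0744 + 0.0656 + 0.0588 = 0.1988
P(Condition Measles | data) = 0.0656 / 0.1988 ≈ 0.330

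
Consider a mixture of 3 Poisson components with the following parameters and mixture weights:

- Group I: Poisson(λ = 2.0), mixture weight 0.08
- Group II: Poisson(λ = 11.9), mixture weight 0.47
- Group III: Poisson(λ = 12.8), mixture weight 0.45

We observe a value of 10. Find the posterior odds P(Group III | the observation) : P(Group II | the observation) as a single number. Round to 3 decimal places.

Since P(k|x) ∝ w_k f_k(x), the posterior odds are w_i f_i(x) / (w_j f_j(x)).
Evaluate each component's likelihood at the observed value:
  f_I = e^(−2.0)·2.0^10/10! = 3.81899e-05
  f_II = e^(−11.9)·11.9^10/10! = 0.106562
  f_III = e^(−12.8)·12.8^10/10! = 0.0898188
0.0404185 / 0.0500841 ≈ 0.807

0.807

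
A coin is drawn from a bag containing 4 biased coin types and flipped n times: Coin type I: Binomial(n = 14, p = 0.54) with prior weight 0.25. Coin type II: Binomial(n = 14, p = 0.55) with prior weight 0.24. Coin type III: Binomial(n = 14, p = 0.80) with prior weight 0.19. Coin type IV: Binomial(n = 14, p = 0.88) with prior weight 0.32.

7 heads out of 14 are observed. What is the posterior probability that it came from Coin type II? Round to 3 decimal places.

0.474

P(component k | x) = P(Z=k)·f_k(x) / marginal(x), where marginal(x) = Σ_j P(Z=j)·f_j(x).
Evaluate each component's likelihood at the observed value:
  L_I = 0.200267
  L_II = 0.195242
  L_III = 0.0092127
  L_IV = 0.000502568
Multiply by the mixture weights:
  P(Z=I)·L_I = 0.25 × 0.200267 = 0.0500666
  P(Z=II)·L_II = 0.24 × 0.195242 = 0.0468581
  P(Z=III)·L_III = 0.19 × 0.0092127 = 0.00175041
  P(Z=IV)·L_IV = 0.32 × 0.000502568 = 0.000160822
Evidence: 0.0500666 + 0.0468581 + 0.00175041 + 0.000160822 = 0.098836
P(Coin type II | x) ≈ 0.474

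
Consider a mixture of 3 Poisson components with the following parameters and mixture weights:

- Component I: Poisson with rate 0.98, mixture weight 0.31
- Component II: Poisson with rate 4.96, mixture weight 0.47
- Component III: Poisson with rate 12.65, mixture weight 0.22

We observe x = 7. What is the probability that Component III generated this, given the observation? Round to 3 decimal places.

0.131

Posterior ∝ prior × likelihood, so P(k | x) ∝ w_k f_k(x); normalise over all components.
Evaluate each component's likelihood at the observed value:
  p_I = 6.46463e-05
  p_II = 0.102764
  p_III = 0.0329897
Unnormalised posteriors:
  w_I·p_I = 0.31 × 6.46463e-05 = 2.00403e-05
  w_II·p_II = 0.47 × 0.102764 = 0.048299
  w_III·p_III = 0.22 × 0.0329897 = 0.00725773
Sum: 2.00403e-05 + 0.048299 + 0.00725773 = 0.0555768
P(Component III | the observation) = 0.00725773 / 0.0555768 ≈ 0.131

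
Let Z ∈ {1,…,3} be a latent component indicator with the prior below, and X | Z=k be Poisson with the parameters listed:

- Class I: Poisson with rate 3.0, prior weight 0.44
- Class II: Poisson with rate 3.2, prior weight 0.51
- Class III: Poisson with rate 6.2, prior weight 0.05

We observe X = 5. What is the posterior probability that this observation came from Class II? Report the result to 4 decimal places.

0.5273

Apply Bayes' rule: the posterior for each component is proportional to its prior times its likelihood at x.
Component likelihoods at x = 5:
  L_I = 0.100819
  L_II = 0.113979
  L_III = 0.154936
Prior × likelihood for each component:
  P(Z=I)·L_I = 0.44 × 0.100819 = 0.0443603
  P(Z=II)·L_II = 0.51 × 0.113979 = 0.0581295
  P(Z=III)·L_III = 0.05 × 0.154936 = 0.00774678
Evidence: 0.0443603 + 0.0581295 + 0.00774678 = 0.110237
P(Class II | data) = 0.0581295 / 0.110237 ≈ 0.5273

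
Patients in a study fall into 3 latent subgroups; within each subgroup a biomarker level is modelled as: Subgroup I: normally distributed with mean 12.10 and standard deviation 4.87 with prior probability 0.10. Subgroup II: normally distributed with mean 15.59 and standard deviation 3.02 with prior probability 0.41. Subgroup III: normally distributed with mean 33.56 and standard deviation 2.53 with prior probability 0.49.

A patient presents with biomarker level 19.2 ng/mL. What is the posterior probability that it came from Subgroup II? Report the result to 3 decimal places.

P(component k | x) = π_k·f_k(x) / marginal(x), where marginal(x) = Σ_j π_j·f_j(x).
Evaluate each component's likelihood at the observed value:
  L_I = 0.0283033
  L_II = 0.064658
  L_III = 1.59307e-08
Unnormalised posteriors:
  π_I·L_I = 0.10 × 0.0283033 = 0.00283033
  π_II·L_II = 0.41 × 0.064658 = 0.0265098
  π_III·L_III = 0.49 × 1.59307e-08 = 7.80604e-09
Denominator: 0.00283033 + 0.0265098 + 7.80604e-09 = 0.0293401
So the posterior for Subgroup II is 0.0265098 / 0.0293401 ≈ 0.904.

0.904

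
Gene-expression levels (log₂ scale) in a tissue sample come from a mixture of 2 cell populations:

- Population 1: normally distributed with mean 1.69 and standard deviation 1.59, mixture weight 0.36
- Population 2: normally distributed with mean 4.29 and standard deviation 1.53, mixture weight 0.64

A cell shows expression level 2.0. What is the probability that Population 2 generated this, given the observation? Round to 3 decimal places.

0.381

The responsibility of component k is π_k f_k(x) divided by Σ_j π_j f_j(x).
Normal densities:
  p_1 = (1/(1.59·√(2π)))·exp(−(2.0−1.69)²/(2·1.59²)) = 0.250907·exp(-0.01901) = 0.246183
  p_2 = (1/(1.53·√(2π)))·exp(−(2.0−4.29)²/(2·1.53²)) = 0.260747·exp(-1.12010) = 0.0850675
Unnormalised posteriors:
  π_1·p_1 = 0.36 × 0.246183 = 0.088626
  π_2·p_2 = 0.64 × 0.0850675 = 0.0544432
Marginal: 0.088626 + 0.0544432 = 0.143069
Responsibility of Population 2: 0.0544432 / 0.143069 ≈ 0.381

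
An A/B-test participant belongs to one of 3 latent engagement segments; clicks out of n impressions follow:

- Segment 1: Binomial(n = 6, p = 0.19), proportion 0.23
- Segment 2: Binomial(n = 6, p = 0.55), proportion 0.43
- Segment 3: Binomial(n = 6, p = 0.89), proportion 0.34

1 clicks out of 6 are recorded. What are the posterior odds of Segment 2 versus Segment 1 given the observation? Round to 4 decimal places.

The posterior odds equal the prior odds times the likelihood ratio: (w_i/w_j)·(f_i(x)/f_j(x)).
Component likelihoods at x = 1 clicks out of 6:
  L_1 = 0.397493
  L_2 = 0.0608943
  L_3 = 8.60012e-05
Posterior odds = (w_2·L_2) / (w_1·L_1) = (0.43·0.0608943) / (0.23·0.397493) = 0.0261845 / 0.0914235 ≈ 0.2864

0.2864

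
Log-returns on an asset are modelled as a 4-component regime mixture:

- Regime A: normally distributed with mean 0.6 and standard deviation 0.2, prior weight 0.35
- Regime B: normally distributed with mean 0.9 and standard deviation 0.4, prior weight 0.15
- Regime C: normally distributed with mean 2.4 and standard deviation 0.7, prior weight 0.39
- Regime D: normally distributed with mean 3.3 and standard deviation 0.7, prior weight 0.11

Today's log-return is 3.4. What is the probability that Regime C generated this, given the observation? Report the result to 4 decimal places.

0.5635

P(component k | x) = P(Z=k)·f_k(x) / marginal(x), where marginal(x) = Σ_j P(Z=j)·f_j(x).
Evaluate each component's likelihood at the observed value:
  f_A = (1/(0.2·√(2π)))·exp(−(3.4−0.6)²/(2·0.2²)) = 1.994711·exp(-98.00000) = 5.48303e-43
  f_B = (1/(0.4·√(2π)))·exp(−(3.4−0.9)²/(2·0.4²)) = 0.997356·exp(-19.53125) = 3.285e-09
  f_C = (1/(0.7·√(2π)))·exp(−(3.4−2.4)²/(2·0.7²)) = 0.569918·exp(-1.02041) = 0.205426
  f_D = (1/(0.7·√(2π)))·exp(−(3.4−3.3)²/(2·0.7²)) = 0.569918·exp(-0.01020) = 0.564132
Multiply by the mixture weights:
  P(Z=A)·f_A = 0.35 × 5.48303e-43 = 1.91906e-43
  P(Z=B)·f_B = 0.15 × 3.285e-09 = 4.92751e-10
  P(Z=C)·f_C = 0.39 × 0.205426 = 0.080116
  P(Z=D)·f_D = 0.11 × 0.564132 = 0.0620545
Sum: 1.91906e-43 + 4.92751e-10 + 0.080116 + 0.0620545 = 0.14217
P(Regime C | the observation) ≈ 0.5635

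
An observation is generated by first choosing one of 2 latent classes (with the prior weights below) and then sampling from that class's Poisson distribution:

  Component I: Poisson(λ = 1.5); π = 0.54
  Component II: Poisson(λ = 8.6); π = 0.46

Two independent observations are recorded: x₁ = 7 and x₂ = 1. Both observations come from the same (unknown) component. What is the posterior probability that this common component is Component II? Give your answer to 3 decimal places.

P(component k | x) = P(Z=k)·f_k(x) / marginal(x), where marginal(x) = Σ_j P(Z=j)·f_j(x).
Since both observations come from the same component, the likelihood for component k is f_k(x₁)·f_k(x₂).
  f_I = [0.000756426] × [0.334695] = 0.000253172
  f_II = [0.127094] × [0.00158331] = 0.00020123
Multiply by the mixture weights:
  P(Z=I)·f_I = 0.54 × 0.000253172 = 0.000136713
  P(Z=II)·f_II = 0.46 × 0.00020123 = 9.25656e-05
Denominator: 0.000136713 + 9.25656e-05 = 0.000229279
P(Component II | x₁, x₂) = 9.25656e-05 / 0.000229279 ≈ 0.404

0.404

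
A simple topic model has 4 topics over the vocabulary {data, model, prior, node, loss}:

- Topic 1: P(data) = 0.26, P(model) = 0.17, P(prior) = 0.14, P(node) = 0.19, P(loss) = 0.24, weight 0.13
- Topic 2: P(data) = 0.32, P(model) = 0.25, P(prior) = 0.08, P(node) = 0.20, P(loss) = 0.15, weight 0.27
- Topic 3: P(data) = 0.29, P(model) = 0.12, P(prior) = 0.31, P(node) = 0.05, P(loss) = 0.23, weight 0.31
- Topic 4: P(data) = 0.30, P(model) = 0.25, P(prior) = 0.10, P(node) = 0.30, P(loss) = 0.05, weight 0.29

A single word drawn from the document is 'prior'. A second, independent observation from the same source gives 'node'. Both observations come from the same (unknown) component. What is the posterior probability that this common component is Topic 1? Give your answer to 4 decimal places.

The responsibility of component k is w_k f_k(x) divided by Σ_j w_j f_j(x).
Since both observations come from the same component, the likelihood for component k is f_k(x₁)·f_k(x₂).
  p_1 = [0.14] × [0.19] = 0.0266
  p_2 = [0.08] × [0.2] = 0.016
  p_3 = [0.31] × [0.05] = 0.0155
  p_4 = [0.1] × [0.3] = 0.03
Prior × likelihood for each component:
  w_1·p_1 = 0.13 × 0.0266 = 0.003458
  w_2·p_2 = 0.27 × 0.016 = 0.00432
  w_3·p_3 = 0.31 × 0.0155 = 0.004805
  w_4·p_4 = 0.29 × 0.03 = 0.0087
Evidence: 0.003458 + 0.00432 + 0.004805 + 0.0087 = 0.021283
So the posterior for Topic 1 is 0.003458 / 0.021283 ≈ 0.1625.

0.1625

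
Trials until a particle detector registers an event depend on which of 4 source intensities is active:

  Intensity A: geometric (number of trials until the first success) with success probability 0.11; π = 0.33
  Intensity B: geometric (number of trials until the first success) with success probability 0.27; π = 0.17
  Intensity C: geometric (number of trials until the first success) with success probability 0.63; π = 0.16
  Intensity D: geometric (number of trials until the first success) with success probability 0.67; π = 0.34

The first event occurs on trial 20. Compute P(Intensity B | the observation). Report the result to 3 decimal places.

0.028

Posterior ∝ prior × likelihood, so P(k | x) ∝ P(Z=k) f_k(x); normalise over all components.
Component likelihoods at x = 20:
  p_A = 0.0120172
  p_B = 0.000683122
  p_C = 3.93707e-09
  p_D = 4.76255e-10
Unnormalised posteriors:
  P(Z=A)·p_A = 0.33 × 0.0120172 = 0.00396567
  P(Z=B)·p_B = 0.17 × 0.000683122 = 0.000116131
  P(Z=C)·p_C = 0.16 × 3.93707e-09 = 6.29931e-10
  P(Z=D)·p_D = 0.34 × 4.76255e-10 = 1.61927e-10
Evidence: 0.00396567 + 0.000116131 + 6.29931e-10 + 1.61927e-10 = 0.0040818
P(Intensity B | 20) ≈ 0.028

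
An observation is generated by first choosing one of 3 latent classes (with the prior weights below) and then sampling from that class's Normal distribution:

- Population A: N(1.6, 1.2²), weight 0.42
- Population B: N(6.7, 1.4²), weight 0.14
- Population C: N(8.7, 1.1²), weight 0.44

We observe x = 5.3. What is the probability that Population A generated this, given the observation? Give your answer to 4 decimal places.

0.0450

By Bayes' theorem, P(k | x) = P(Z=k) f_k(x) / Σ_j P(Z=j) f_j(x).
Evaluate each component's likelihood at the observed value:
  f_A = 0.0028663
  f_B = 0.172836
  f_C = 0.0030546
Unnormalised posteriors:
  P(Z=A)·f_A = 0.42 × 0.0028663 = 0.00120385
  P(Z=B)·f_B = 0.14 × 0.172836 = 0.0241971
  P(Z=C)·f_C = 0.44 × 0.0030546 = 0.00134402
Denominator: 0.00120385 + 0.0241971 + 0.00134402 = 0.0267449
P(Population A | 5.3) = 0.00120385 / 0.0267449 ≈ 0.0450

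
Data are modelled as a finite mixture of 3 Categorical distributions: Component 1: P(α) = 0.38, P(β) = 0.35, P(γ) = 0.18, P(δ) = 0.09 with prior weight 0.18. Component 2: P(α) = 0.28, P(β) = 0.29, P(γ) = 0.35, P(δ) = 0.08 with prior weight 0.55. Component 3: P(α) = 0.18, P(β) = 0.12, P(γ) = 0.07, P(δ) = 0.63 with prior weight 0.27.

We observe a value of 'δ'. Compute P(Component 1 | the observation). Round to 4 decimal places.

Posterior ∝ prior × likelihood, so P(k | x) ∝ π_k f_k(x); normalise over all components.
Component likelihoods at x = 'δ':
  L_1 = 0.09
  L_2 = 0.08
  L_3 = 0.63
Multiply by the mixture weights:
  π_1·L_1 = 0.18 × 0.09 = 0.0162
  π_2·L_2 = 0.55 × 0.08 = 0.044
  π_3·L_3 = 0.27 × 0.63 = 0.1701
Evidence: 0.0162 + 0.044 + 0.1701 = 0.2303
P(Component 1 | data) ≈ 0.0703

0.0703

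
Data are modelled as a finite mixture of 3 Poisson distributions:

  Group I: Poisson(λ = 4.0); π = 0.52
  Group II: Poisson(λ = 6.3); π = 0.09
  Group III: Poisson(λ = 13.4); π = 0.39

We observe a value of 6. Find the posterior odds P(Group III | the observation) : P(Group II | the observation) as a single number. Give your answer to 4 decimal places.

The posterior odds equal the prior odds times the likelihood ratio: (π_i/π_j)·(f_i(x)/f_j(x)).
Poisson probabilities:
  L_I = 0.104196
  L_II = 0.159461
  L_III = 0.0121829
Posterior odds = (π_III·L_III) / (π_II·L_II) = (0.39·0.0121829) / (0.09·0.159461) = 0.00475133 / 0.0143515 ≈ 0.3311

0.3311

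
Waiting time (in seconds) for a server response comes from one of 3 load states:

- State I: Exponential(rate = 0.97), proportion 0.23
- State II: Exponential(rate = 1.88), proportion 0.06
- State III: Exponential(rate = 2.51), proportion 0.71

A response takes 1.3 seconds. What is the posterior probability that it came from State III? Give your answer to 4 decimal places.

P(component k | x) = π_k·f_k(x) / marginal(x), where marginal(x) = Σ_j π_j·f_j(x).
Component likelihoods at x = 1.3 seconds:
  f_I = 0.274869
  f_II = 0.163208
  f_III = 0.0960662
Multiply by the mixture weights:
  π_I·f_I = 0.23 × 0.274869 = 0.06322
  π_II·f_II = 0.06 × 0.163208 = 0.0097925
  π_III·f_III = 0.71 × 0.0960662 = 0.068207
Normaliser: 0.06322 + 0.0097925 + 0.068207 = 0.141219
P(State III | data) = 0.068207 / 0.141219 ≈ 0.4830

0.4830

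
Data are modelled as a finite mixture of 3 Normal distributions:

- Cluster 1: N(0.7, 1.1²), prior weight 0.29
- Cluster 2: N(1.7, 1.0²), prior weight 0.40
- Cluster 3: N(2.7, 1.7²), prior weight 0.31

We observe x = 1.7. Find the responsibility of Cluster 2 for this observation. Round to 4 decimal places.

P(component k | x) = π_k·f_k(x) / marginal(x), where marginal(x) = Σ_j π_j·f_j(x).
Evaluate each component's likelihood at the observed value:
  L_1 = (1/(1.1·√(2π)))·exp(−(1.7−0.7)²/(2·1.1²)) = 0.362675·exp(-0.41322) = 0.239915
  L_2 = (1/(1.0·√(2π)))·exp(−(1.7−1.7)²/(2·1.0²)) = 0.398942·exp(-0.00000) = 0.398942
  L_3 = (1/(1.7·√(2π)))·exp(−(1.7−2.7)²/(2·1.7²)) = 0.234672·exp(-0.17301) = 0.197389
Prior × likelihood for each component:
  π_1·L_1 = 0.29 × 0.239915 = 0.0695753
  π_2·L_2 = 0.40 × 0.398942 = 0.159577
  π_3·L_3 = 0.31 × 0.197389 = 0.0611907
Evidence: 0.0695753 + 0.159577 + 0.0611907 = 0.290343
P(Cluster 2 | the observation) = 0.159577 / 0.290343 ≈ 0.5496

0.5496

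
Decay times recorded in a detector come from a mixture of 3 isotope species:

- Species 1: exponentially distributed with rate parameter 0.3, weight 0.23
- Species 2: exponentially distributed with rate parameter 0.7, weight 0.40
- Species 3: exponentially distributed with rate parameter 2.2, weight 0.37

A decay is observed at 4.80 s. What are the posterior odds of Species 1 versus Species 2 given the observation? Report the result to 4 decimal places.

1.6809

Only the two components matter; the odds are (π_i f_i(x)) / (π_j f_j(x)).
Evaluate each component's likelihood at the observed value:
  p_1 = 0.0710783
  p_2 = 0.0243147
  p_3 = 5.70523e-05
Posterior odds = (π_1·p_1) / (π_2·p_2) = (0.23·0.0710783) / (0.40·0.0243147) = 0.016348 / 0.00972587 ≈ 1.6809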